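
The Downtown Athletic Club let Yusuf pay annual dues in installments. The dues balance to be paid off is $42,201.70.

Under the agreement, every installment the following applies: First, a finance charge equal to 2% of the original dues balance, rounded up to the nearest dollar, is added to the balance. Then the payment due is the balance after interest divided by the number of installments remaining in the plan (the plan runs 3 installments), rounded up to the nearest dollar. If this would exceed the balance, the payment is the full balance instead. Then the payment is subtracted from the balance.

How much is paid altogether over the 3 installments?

Installment 1: $42,201.70 +$845.00 interest = $43,046.70; pay $14,349.00 → $28,697.70
Installment 2: $28,697.70 +$845.00 interest = $29,542.70; pay $14,772.00 → $14,770.70
Installment 3: $14,770.70 +$845.00 interest = $15,615.70; pay $15,615.70 → $0.00
Total paid: $44,736.70

$44,736.70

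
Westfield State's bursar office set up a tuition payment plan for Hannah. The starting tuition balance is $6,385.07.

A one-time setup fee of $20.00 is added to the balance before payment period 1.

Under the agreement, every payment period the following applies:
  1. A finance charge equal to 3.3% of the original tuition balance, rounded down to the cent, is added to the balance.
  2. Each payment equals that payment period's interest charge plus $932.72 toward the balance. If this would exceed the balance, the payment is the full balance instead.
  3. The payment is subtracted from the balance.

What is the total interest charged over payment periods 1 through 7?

# | Opening | Interest | Payment | End bal
1 | $6,405.07 | $210.70 | $1,143.42 | $5,472.35
2 | $5,472.35 | $210.70 | $1,143.42 | $4,539.63
3 | $4,539.63 | $210.70 | $1,143.42 | $3,606.91
4 | $3,606.91 | $210.70 | $1,143.42 | $2,674.19
5 | $2,674.19 | $210.70 | $1,143.42 | $1,741.47
6 | $1,741.47 | $210.70 | $1,143.42 | $808.75
7 | $808.75 | $210.70 | $1,019.45 | $0.00
Total interest: $210.70 + $210.70 + $210.70 + $210.70 + $210.70 + $210.70 + $210.70 = $1,474.90

$1,474.90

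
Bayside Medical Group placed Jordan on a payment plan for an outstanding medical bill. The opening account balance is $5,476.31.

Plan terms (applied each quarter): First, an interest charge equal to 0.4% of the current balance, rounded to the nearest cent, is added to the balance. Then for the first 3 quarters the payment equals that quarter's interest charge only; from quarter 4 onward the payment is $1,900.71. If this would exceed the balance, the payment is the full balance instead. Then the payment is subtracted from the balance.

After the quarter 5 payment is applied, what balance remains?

$1,711.19

Quarter 1: $5,476.31 +$21.91 interest = $5,498.22; pay $21.91 → $5,476.31
Quarter 2: $5,476.31 +$21.91 interest = $5,498.22; pay $21.91 → $5,476.31
Quarter 3: $5,476.31 +$21.91 interest = $5,498.22; pay $21.91 → $5,476.31
Quarter 4: $5,476.31 +$21.91 interest = $5,498.22; pay $1,900.71 → $3,597.51
Quarter 5: $3,597.51 +$14.39 interest = $3,611.90; pay $1,900.71 → $1,711.19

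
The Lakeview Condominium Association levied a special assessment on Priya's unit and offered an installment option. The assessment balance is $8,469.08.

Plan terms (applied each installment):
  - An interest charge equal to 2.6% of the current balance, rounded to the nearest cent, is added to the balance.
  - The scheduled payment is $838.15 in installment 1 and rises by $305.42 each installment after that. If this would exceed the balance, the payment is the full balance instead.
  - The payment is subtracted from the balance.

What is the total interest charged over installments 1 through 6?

$909.70

Installment 1: $8,469.08 +$220.20 interest = $8,689.28; pay $838.15 → $7,851.13
Installment 2: $7,851.13 +$204.13 interest = $8,055.26; pay $1,143.57 → $6,911.69
Installment 3: $6,911.69 +$179.70 interest = $7,091.39; pay $1,448.99 → $5,642.40
Installment 4: $5,642.40 +$146.70 interest = $5,789.10; pay $1,754.41 → $4,034.69
Installment 5: $4,034.69 +$104.90 interest = $4,139.59; pay $2,059.83 → $2,079.76
Installment 6: $2,079.76 +$54.07 interest = $2,133.83; pay $2,133.83 → $0.00
Total interest: $220.20 + $204.13 + $179.70 + $146.70 + $104.90 + $54.07 = $909.70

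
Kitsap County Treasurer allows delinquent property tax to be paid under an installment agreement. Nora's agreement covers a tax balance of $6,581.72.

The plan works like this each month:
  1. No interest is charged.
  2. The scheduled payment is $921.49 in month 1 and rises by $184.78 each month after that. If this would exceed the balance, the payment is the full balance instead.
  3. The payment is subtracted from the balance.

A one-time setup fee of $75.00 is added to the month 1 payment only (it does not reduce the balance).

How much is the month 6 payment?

Month 1: $6,581.72 − $921.49 (+ $75.00 fee) → $5,660.23
Month 2: $5,660.23 − $1,106.27 → $4,553.96
Month 3: $4,553.96 − $1,291.05 → $3,262.91
Month 4: $3,262.91 − $1,475.83 → $1,787.08
Month 5: $1,787.08 − $1,660.61 → $126.47
Month 6: $126.47 − $126.47 → $0.00

$126.47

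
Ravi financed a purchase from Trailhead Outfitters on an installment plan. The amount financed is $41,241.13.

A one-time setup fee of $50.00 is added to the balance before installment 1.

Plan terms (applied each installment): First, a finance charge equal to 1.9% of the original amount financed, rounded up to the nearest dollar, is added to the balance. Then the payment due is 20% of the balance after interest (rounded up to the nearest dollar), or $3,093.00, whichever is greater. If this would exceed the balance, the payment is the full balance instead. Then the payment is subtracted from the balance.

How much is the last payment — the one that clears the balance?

Installment 1: $41,291.13 +$784.00 interest = $42,075.13; pay $8,416.00 → $33,659.13
Installment 2: $33,659.13 +$784.00 interest = $34,443.13; pay $6,889.00 → $27,554.13
Installment 3: $27,554.13 +$784.00 interest = $28,338.13; pay $5,668.00 → $22,670.13
Installment 4: $22,670.13 +$784.00 interest = $23,454.13; pay $4,691.00 → $18,763.13
Installment 5: $18,763.13 +$784.00 interest = $19,547.13; pay $3,910.00 → $15,637.13
Installment 6: $15,637.13 +$784.00 interest = $16,421.13; pay $3,285.00 → $13,136.13
Installment 7: $13,136.13 +$784.00 interest = $13,920.13; pay $3,093.00 → $10,827.13
Installment 8: $10,827.13 +$784.00 interest = $11,611.13; pay $3,093.00 → $8,518.13
Installment 9: $8,518.13 +$784.00 interest = $9,302.13; pay $3,093.00 → $6,209.13
Installment 10: $6,209.13 +$784.00 interest = $6,993.13; pay $3,093.00 → $3,900.13
Installment 11: $3,900.13 +$784.00 interest = $4,684.13; pay $3,093.00 → $1,591.13
Installment 12: $1,591.13 +$784.00 interest = $2,375.13; pay $2,375.13 → $0.00

$2,375.13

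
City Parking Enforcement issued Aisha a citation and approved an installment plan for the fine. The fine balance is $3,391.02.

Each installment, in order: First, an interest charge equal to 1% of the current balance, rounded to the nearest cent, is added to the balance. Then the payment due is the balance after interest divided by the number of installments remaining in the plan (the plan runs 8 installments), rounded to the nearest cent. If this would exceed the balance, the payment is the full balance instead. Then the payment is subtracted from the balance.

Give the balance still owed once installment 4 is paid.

$1,764.35

Installment 1: $3,391.02 +$33.91 interest = $3,424.93; pay $428.12 → $2,996.81
Installment 2: $2,996.81 +$29.97 interest = $3,026.78; pay $432.40 → $2,594.38
Installment 3: $2,594.38 +$25.94 interest = $2,620.32; pay $436.72 → $2,183.60
Installment 4: $2,183.60 +$21.84 interest = $2,205.44; pay $441.09 → $1,764.35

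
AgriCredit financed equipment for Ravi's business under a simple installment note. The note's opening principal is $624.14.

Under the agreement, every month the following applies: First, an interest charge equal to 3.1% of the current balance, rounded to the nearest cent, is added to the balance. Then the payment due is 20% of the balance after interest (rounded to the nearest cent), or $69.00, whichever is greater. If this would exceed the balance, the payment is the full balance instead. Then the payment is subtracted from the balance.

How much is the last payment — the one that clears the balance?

$38.43

# | Opening | Interest | Payment | End bal
1 | $624.14 | $19.35 | $128.70 | $514.79
2 | $514.79 | $15.96 | $106.15 | $424.60
3 | $424.60 | $13.16 | $87.55 | $350.21
4 | $350.21 | $10.86 | $72.21 | $288.86
5 | $288.86 | $8.95 | $69.00 | $228.81
6 | $228.81 | $7.09 | $69.00 | $166.90
7 | $166.90 | $5.17 | $69.00 | $103.07
8 | $103.07 | $3.20 | $69.00 | $37.27
9 | $37.27 | $1.16 | $38.43 | $0.00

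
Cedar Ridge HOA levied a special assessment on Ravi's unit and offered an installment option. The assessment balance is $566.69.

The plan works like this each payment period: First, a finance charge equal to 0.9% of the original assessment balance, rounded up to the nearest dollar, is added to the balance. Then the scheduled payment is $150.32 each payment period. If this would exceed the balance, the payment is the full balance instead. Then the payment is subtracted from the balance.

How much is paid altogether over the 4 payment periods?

$590.69

Payment period 1: opening $566.69; interest $6.00 → $572.69; payment $150.32; balance $422.37
Payment period 2: opening $422.37; interest $6.00 → $428.37; payment $150.32; balance $278.05
Payment period 3: opening $278.05; interest $6.00 → $284.05; payment $150.32; balance $133.73
Payment period 4: opening $133.73; interest $6.00 → $139.73; payment $139.73; balance $0.00
Total paid: $590.69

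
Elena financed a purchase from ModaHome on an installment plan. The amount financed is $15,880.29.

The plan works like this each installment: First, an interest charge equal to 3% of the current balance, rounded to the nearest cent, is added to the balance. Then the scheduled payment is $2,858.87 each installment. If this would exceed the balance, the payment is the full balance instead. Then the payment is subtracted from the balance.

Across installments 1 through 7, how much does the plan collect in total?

Installment 1: opening $15,880.29; interest $476.41 → $16,356.70; payment $2,858.87; balance $13,497.83
Installment 2: opening $13,497.83; interest $404.93 → $13,902.76; payment $2,858.87; balance $11,043.89
Installment 3: opening $11,043.89; interest $331.32 → $11,375.21; payment $2,858.87; balance $8,516.34
Installment 4: opening $8,516.34; interest $255.49 → $8,771.83; payment $2,858.87; balance $5,912.96
Installment 5: opening $5,912.96; interest $177.39 → $6,090.35; payment $2,858.87; balance $3,231.48
Installment 6: opening $3,231.48; interest $96.94 → $3,328.42; payment $2,858.87; balance $469.55
Installment 7: opening $469.55; interest $14.09 → $483.64; payment $483.64; balance $0.00
Total paid: $17,636.86

$17,636.86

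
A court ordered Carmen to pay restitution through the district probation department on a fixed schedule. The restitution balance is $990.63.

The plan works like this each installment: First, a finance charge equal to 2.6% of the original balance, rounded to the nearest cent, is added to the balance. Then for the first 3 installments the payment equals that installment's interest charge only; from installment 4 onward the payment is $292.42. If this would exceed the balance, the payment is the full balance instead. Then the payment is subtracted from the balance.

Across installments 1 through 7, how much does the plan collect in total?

# | Opening | Interest | Payment | End bal
1 | $990.63 | $25.76 | $25.76 | $990.63
2 | $990.63 | $25.76 | $25.76 | $990.63
3 | $990.63 | $25.76 | $25.76 | $990.63
4 | $990.63 | $25.76 | $292.42 | $723.97
5 | $723.97 | $25.76 | $292.42 | $457.31
6 | $457.31 | $25.76 | $292.42 | $190.65
7 | $190.65 | $25.76 | $216.41 | $0.00
Total paid: $1,170.95

$1,170.95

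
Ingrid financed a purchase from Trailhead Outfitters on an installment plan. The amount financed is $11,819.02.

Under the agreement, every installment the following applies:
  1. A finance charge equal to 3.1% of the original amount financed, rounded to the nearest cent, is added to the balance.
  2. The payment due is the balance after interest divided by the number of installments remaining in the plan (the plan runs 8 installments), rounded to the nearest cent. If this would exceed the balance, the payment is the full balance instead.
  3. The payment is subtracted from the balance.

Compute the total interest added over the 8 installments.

$2,931.12

Installment 1: $11,819.02 +$366.39 interest = $12,185.41; pay $1,523.18 → $10,662.23
Installment 2: $10,662.23 +$366.39 interest = $11,028.62; pay $1,575.52 → $9,453.10
Installment 3: $9,453.10 +$366.39 interest = $9,819.49; pay $1,636.58 → $8,182.91
Installment 4: $8,182.91 +$366.39 interest = $8,549.30; pay $1,709.86 → $6,839.44
Installment 5: $6,839.44 +$366.39 interest = $7,205.83; pay $1,801.46 → $5,404.37
Installment 6: $5,404.37 +$366.39 interest = $5,770.76; pay $1,923.59 → $3,847.17
Installment 7: $3,847.17 +$366.39 interest = $4,213.56; pay $2,106.78 → $2,106.78
Installment 8: $2,106.78 +$366.39 interest = $2,473.17; pay $2,473.17 → $0.00
Total interest: $366.39 + $366.39 + $366.39 + $366.39 + $366.39 + $366.39 + $366.39 + $366.39 = $2,931.12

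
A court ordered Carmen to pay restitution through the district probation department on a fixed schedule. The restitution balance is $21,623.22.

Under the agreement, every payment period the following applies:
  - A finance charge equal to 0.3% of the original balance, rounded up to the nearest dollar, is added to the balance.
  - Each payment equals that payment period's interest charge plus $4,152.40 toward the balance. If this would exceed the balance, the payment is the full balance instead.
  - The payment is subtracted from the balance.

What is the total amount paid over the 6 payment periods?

$22,013.22

# | Opening | Interest | Payment | End bal
1 | $21,623.22 | $65.00 | $4,217.40 | $17,470.82
2 | $17,470.82 | $65.00 | $4,217.40 | $13,318.42
3 | $13,318.42 | $65.00 | $4,217.40 | $9,166.02
4 | $9,166.02 | $65.00 | $4,217.40 | $5,013.62
5 | $5,013.62 | $65.00 | $4,217.40 | $861.22
6 | $861.22 | $65.00 | $926.22 | $0.00
Total paid: $22,013.22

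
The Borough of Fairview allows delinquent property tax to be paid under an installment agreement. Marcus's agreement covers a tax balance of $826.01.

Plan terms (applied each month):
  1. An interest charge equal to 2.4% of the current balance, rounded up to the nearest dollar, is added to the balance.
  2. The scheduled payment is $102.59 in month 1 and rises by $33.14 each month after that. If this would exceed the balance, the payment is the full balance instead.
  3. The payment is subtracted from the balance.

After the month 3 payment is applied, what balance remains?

Month 1: opening $826.01; interest $20.00 → $846.01; payment $102.59; balance $743.42
Month 2: opening $743.42; interest $18.00 → $761.42; payment $135.73; balance $625.69
Month 3: opening $625.69; interest $16.00 → $641.69; payment $168.87; balance $472.82

$472.82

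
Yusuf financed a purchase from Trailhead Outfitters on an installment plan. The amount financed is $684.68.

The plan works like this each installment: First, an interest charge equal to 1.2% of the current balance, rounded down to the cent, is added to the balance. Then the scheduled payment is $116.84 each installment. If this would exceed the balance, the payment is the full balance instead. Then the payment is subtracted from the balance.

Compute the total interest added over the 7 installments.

$29.55

Installment 1: opening $684.68; interest $8.21 → $692.89; payment $116.84; balance $576.05
Installment 2: opening $576.05; interest $6.91 → $582.96; payment $116.84; balance $466.12
Installment 3: opening $466.12; interest $5.59 → $471.71; payment $116.84; balance $354.87
Installment 4: opening $354.87; interest $4.25 → $359.12; payment $116.84; balance $242.28
Installment 5: opening $242.28; interest $2.90 → $245.18; payment $116.84; balance $128.34
Installment 6: opening $128.34; interest $1.54 → $129.88; payment $116.84; balance $13.04
Installment 7: opening $13.04; interest $0.15 → $13.19; payment $13.19; balance $0.00
Total interest: $8.21 + $6.91 + $5.59 + $4.25 + $2.90 + $1.54 + $0.15 = $29.55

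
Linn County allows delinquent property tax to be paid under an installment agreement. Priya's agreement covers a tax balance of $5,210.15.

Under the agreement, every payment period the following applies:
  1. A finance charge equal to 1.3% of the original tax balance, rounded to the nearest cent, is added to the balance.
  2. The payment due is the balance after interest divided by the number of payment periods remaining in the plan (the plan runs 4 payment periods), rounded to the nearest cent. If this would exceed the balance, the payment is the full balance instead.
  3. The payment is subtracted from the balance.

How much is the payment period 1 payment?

# | Opening | Interest | Payment | End bal
1 | $5,210.15 | $67.73 | $1,319.47 | $3,958.41

$1,319.47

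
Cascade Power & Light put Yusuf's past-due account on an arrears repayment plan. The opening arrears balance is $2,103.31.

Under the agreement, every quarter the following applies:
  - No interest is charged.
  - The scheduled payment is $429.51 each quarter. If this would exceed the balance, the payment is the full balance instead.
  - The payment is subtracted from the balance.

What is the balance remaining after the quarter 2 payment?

Quarter 1: $2,103.31 − $429.51 → $1,673.80
Quarter 2: $1,673.80 − $429.51 → $1,244.29

$1,244.29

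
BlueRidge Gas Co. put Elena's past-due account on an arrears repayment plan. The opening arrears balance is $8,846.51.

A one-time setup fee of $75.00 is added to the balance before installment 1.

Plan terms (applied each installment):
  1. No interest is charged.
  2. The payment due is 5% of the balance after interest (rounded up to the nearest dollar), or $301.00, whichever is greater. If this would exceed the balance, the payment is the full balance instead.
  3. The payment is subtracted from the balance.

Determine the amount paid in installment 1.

$447.00

Installment 1: $8,921.51 − $447.00 → $8,474.51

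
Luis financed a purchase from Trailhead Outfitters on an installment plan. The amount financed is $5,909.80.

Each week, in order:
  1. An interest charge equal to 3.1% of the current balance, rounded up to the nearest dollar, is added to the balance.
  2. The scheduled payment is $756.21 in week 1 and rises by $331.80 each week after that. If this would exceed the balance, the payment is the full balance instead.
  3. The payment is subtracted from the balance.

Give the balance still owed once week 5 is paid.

$0.00

# | Opening | Interest | Payment | End bal
1 | $5,909.80 | $184.00 | $756.21 | $5,337.59
2 | $5,337.59 | $166.00 | $1,088.01 | $4,415.58
3 | $4,415.58 | $137.00 | $1,419.81 | $3,132.77
4 | $3,132.77 | $98.00 | $1,751.61 | $1,479.16
5 | $1,479.16 | $46.00 | $1,525.16 | $0.00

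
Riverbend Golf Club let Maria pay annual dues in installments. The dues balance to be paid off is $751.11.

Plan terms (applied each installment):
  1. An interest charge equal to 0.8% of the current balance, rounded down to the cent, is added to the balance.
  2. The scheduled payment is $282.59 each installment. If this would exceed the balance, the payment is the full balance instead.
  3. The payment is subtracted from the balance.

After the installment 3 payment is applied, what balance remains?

$0.00

# | Opening | Interest | Payment | End bal
1 | $751.11 | $6.00 | $282.59 | $474.52
2 | $474.52 | $3.79 | $282.59 | $195.72
3 | $195.72 | $1.56 | $197.28 | $0.00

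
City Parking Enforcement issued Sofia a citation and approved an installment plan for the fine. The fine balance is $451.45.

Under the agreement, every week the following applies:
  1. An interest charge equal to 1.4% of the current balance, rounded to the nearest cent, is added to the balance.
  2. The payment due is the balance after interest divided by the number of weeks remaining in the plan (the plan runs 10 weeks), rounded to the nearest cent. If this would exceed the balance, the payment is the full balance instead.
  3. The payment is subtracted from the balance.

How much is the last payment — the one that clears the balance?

$51.88

Week 1: opening $451.45; interest $6.32 → $457.77; payment $45.78; balance $411.99
Week 2: opening $411.99; interest $5.77 → $417.76; payment $46.42; balance $371.34
Week 3: opening $371.34; interest $5.20 → $376.54; payment $47.07; balance $329.47
Week 4: opening $329.47; interest $4.61 → $334.08; payment $47.73; balance $286.35
Week 5: opening $286.35; interest $4.01 → $290.36; payment $48.39; balance $241.97
Week 6: opening $241.97; interest $3.39 → $245.36; payment $49.07; balance $196.29
Week 7: opening $196.29; interest $2.75 → $199.04; payment $49.76; balance $149.28
Week 8: opening $149.28; interest $2.09 → $151.37; payment $50.46; balance $100.91
Week 9: opening $100.91; interest $1.41 → $102.32; payment $51.16; balance $51.16
Week 10: opening $51.16; interest $0.72 → $51.88; payment $51.88; balance $0.00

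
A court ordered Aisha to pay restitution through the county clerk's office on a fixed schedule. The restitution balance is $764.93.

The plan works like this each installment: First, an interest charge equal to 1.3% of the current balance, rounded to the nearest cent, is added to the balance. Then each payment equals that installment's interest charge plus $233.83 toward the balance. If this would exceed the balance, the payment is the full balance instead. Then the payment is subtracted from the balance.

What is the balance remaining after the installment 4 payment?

Installment 1: $764.93 +$9.94 interest = $774.87; pay $243.77 → $531.10
Installment 2: $531.10 +$6.90 interest = $538.00; pay $240.73 → $297.27
Installment 3: $297.27 +$3.86 interest = $301.13; pay $237.69 → $63.44
Installment 4: $63.44 +$0.82 interest = $64.26; pay $64.26 → $0.00

$0.00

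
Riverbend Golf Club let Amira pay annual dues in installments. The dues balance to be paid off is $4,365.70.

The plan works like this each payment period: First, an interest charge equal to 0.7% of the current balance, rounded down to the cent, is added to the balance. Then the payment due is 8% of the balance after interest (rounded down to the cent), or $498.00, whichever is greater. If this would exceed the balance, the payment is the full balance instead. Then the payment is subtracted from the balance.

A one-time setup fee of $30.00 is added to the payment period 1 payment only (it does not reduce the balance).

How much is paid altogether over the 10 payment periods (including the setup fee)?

Payment period 1: opening $4,365.70; interest $30.55 → $4,396.25; payment $498.00 (+ $30.00 fee); balance $3,898.25
Payment period 2: opening $3,898.25; interest $27.28 → $3,925.53; payment $498.00; balance $3,427.53
Payment period 3: opening $3,427.53; interest $23.99 → $3,451.52; payment $498.00; balance $2,953.52
Payment period 4: opening $2,953.52; interest $20.67 → $2,974.19; payment $498.00; balance $2,476.19
Payment period 5: opening $2,476.19; interest $17.33 → $2,493.52; payment $498.00; balance $1,995.52
Payment period 6: opening $1,995.52; interest $13.96 → $2,009.48; payment $498.00; balance $1,511.48
Payment period 7: opening $1,511.48; interest $10.58 → $1,522.06; payment $498.00; balance $1,024.06
Payment period 8: opening $1,024.06; interest $7.16 → $1,031.22; payment $498.00; balance $533.22
Payment period 9: opening $533.22; interest $3.73 → $536.95; payment $498.00; balance $38.95
Payment period 10: opening $38.95; interest $0.27 → $39.22; payment $39.22; balance $0.00
Total paid: $4,551.22

$4,551.22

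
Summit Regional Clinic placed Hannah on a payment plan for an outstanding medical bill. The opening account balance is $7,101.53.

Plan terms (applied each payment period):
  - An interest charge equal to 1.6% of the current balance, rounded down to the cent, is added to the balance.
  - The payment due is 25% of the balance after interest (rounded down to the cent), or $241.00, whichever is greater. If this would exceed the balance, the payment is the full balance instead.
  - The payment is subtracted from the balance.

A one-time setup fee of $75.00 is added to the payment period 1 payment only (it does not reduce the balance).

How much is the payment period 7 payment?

# | Opening | Interest | Payment | Fee | End bal
1 | $7,101.53 | $113.62 | $1,803.78 | $75.00 | $5,411.37
2 | $5,411.37 | $86.58 | $1,374.48 | — | $4,123.47
3 | $4,123.47 | $65.97 | $1,047.36 | — | $3,142.08
4 | $3,142.08 | $50.27 | $798.08 | — | $2,394.27
5 | $2,394.27 | $38.30 | $608.14 | — | $1,824.43
6 | $1,824.43 | $29.19 | $463.40 | — | $1,390.22
7 | $1,390.22 | $22.24 | $353.11 | — | $1,059.35

$353.11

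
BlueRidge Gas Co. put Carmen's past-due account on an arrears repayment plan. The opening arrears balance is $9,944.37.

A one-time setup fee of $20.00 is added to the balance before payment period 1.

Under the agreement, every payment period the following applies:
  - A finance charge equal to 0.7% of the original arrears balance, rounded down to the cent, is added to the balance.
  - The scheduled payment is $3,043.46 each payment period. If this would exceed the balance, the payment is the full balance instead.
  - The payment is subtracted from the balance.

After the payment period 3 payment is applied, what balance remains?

# | Opening | Interest | Payment | End bal
1 | $9,964.37 | $69.61 | $3,043.46 | $6,990.52
2 | $6,990.52 | $69.61 | $3,043.46 | $4,016.67
3 | $4,016.67 | $69.61 | $3,043.46 | $1,042.82

$1,042.82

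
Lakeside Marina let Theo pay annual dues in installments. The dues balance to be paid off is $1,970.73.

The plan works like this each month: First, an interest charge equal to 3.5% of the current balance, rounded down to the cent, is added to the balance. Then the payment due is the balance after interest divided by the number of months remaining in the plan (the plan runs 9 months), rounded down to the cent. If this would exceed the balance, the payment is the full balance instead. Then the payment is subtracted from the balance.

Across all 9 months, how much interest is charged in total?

$379.08

Month 1: $1,970.73 +$68.97 interest = $2,039.70; pay $226.63 → $1,813.07
Month 2: $1,813.07 +$63.45 interest = $1,876.52; pay $234.56 → $1,641.96
Month 3: $1,641.96 +$57.46 interest = $1,699.42; pay $242.77 → $1,456.65
Month 4: $1,456.65 +$50.98 interest = $1,507.63; pay $251.27 → $1,256.36
Month 5: $1,256.36 +$43.97 interest = $1,300.33; pay $260.06 → $1,040.27
Month 6: $1,040.27 +$36.40 interest = $1,076.67; pay $269.16 → $807.51
Month 7: $807.51 +$28.26 interest = $835.77; pay $278.59 → $557.18
Month 8: $557.18 +$19.50 interest = $576.68; pay $288.34 → $288.34
Month 9: $288.34 +$10.09 interest = $298.43; pay $298.43 → $0.00
Total interest: $68.97 + $63.45 + $57.46 + $50.98 + $43.97 + $36.40 + $28.26 + $19.50 + $10.09 = $379.08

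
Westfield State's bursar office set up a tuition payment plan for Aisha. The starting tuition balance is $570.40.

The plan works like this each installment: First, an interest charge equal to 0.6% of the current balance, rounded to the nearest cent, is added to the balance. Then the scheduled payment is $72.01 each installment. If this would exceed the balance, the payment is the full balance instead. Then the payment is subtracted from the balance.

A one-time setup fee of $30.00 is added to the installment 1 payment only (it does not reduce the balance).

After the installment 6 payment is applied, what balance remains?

Installment 1: $570.40 +$3.42 interest = $573.82; pay $72.01 (+ $30.00 fee) → $501.81
Installment 2: $501.81 +$3.01 interest = $504.82; pay $72.01 → $432.81
Installment 3: $432.81 +$2.60 interest = $435.41; pay $72.01 → $363.40
Installment 4: $363.40 +$2.18 interest = $365.58; pay $72.01 → $293.57
Installment 5: $293.57 +$1.76 interest = $295.33; pay $72.01 → $223.32
Installment 6: $223.32 +$1.34 interest = $224.66; pay $72.01 → $152.65

$152.65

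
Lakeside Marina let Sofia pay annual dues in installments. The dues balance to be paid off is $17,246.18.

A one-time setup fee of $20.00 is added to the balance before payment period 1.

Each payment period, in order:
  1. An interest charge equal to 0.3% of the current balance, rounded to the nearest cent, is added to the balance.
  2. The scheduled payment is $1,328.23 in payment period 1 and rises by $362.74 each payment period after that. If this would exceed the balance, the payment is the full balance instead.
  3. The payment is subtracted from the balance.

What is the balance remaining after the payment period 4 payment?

$9,956.64

Payment period 1: opening $17,266.18; interest $51.80 → $17,317.98; payment $1,328.23; balance $15,989.75
Payment period 2: opening $15,989.75; interest $47.97 → $16,037.72; payment $1,690.97; balance $14,346.75
Payment period 3: opening $14,346.75; interest $43.04 → $14,389.79; payment $2,053.71; balance $12,336.08
Payment period 4: opening $12,336.08; interest $37.01 → $12,373.09; payment $2,416.45; balance $9,956.64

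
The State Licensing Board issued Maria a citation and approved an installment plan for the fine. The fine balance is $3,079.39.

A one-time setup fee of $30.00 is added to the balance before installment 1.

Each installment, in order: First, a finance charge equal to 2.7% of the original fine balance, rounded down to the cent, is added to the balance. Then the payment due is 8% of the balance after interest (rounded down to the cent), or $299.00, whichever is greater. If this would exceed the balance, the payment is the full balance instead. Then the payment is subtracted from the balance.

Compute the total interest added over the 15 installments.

$1,247.10

Installment 1: $3,109.39 +$83.14 interest = $3,192.53; pay $299.00 → $2,893.53
Installment 2: $2,893.53 +$83.14 interest = $2,976.67; pay $299.00 → $2,677.67
Installment 3: $2,677.67 +$83.14 interest = $2,760.81; pay $299.00 → $2,461.81
Installment 4: $2,461.81 +$83.14 interest = $2,544.95; pay $299.00 → $2,245.95
Installment 5: $2,245.95 +$83.14 interest = $2,329.09; pay $299.00 → $2,030.09
Installment 6: $2,030.09 +$83.14 interest = $2,113.23; pay $299.00 → $1,814.23
Installment 7: $1,814.23 +$83.14 interest = $1,897.37; pay $299.00 → $1,598.37
Installment 8: $1,598.37 +$83.14 interest = $1,681.51; pay $299.00 → $1,382.51
Installment 9: $1,382.51 +$83.14 interest = $1,465.65; pay $299.00 → $1,166.65
Installment 10: $1,166.65 +$83.14 interest = $1,249.79; pay $299.00 → $950.79
Installment 11: $950.79 +$83.14 interest = $1,033.93; pay $299.00 → $734.93
Installment 12: $734.93 +$83.14 interest = $818.07; pay $299.00 → $519.07
Installment 13: $519.07 +$83.14 interest = $602.21; pay $299.00 → $303.21
Installment 14: $303.21 +$83.14 interest = $386.35; pay $299.00 → $87.35
Installment 15: $87.35 +$83.14 interest = $170.49; pay $170.49 → $0.00
Total interest: $83.14 + $83.14 + $83.14 + $83.14 + $83.14 + $83.14 + $83.14 + $83.14 + $83.14 + $83.14 + $83.14 + $83.14 + $83.14 + $83.14 + $83.14 = $1,247.10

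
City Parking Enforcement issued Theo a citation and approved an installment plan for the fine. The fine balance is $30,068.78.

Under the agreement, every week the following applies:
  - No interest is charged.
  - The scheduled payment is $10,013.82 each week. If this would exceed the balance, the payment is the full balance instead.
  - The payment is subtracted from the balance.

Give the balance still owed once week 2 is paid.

Week 1: opening $30,068.78; payment $10,013.82; balance $20,054.96
Week 2: opening $20,054.96; payment $10,013.82; balance $10,041.14

$10,041.14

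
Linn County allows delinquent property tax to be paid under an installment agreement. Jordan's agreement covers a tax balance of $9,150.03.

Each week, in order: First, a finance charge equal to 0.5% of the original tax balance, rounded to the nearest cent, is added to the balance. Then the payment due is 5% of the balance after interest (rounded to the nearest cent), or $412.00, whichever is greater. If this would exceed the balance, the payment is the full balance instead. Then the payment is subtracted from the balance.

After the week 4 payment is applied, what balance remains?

Week 1: $9,150.03 +$45.75 interest = $9,195.78; pay $459.79 → $8,735.99
Week 2: $8,735.99 +$45.75 interest = $8,781.74; pay $439.09 → $8,342.65
Week 3: $8,342.65 +$45.75 interest = $8,388.40; pay $419.42 → $7,968.98
Week 4: $7,968.98 +$45.75 interest = $8,014.73; pay $412.00 → $7,602.73

$7,602.73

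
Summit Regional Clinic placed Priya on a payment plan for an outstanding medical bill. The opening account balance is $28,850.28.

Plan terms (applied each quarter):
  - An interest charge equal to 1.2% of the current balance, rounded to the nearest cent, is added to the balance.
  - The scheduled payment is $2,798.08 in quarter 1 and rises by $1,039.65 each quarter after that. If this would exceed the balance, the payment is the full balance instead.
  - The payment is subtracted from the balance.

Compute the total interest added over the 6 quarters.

Quarter 1: opening $28,850.28; interest $346.20 → $29,196.48; payment $2,798.08; balance $26,398.40
Quarter 2: opening $26,398.40; interest $316.78 → $26,715.18; payment $3,837.73; balance $22,877.45
Quarter 3: opening $22,877.45; interest $274.53 → $23,151.98; payment $4,877.38; balance $18,274.60
Quarter 4: opening $18,274.60; interest $219.30 → $18,493.90; payment $5,917.03; balance $12,576.87
Quarter 5: opening $12,576.87; interest $150.92 → $12,727.79; payment $6,956.68; balance $5,771.11
Quarter 6: opening $5,771.11; interest $69.25 → $5,840.36; payment $5,840.36; balance $0.00
Total interest: $346.20 + $316.78 + $274.53 + $219.30 + $150.92 + $69.25 = $1,376.98

$1,376.98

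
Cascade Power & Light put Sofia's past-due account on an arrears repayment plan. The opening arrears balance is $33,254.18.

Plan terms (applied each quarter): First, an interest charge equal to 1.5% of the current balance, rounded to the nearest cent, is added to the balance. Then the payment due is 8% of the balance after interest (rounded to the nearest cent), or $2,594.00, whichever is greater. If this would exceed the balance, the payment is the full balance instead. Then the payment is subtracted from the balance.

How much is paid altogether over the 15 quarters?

Quarter 1: opening $33,254.18; interest $498.81 → $33,752.99; payment $2,700.24; balance $31,052.75
Quarter 2: opening $31,052.75; interest $465.79 → $31,518.54; payment $2,594.00; balance $28,924.54
Quarter 3: opening $28,924.54; interest $433.87 → $29,358.41; payment $2,594.00; balance $26,764.41
Quarter 4: opening $26,764.41; interest $401.47 → $27,165.88; payment $2,594.00; balance $24,571.88
Quarter 5: opening $24,571.88; interest $368.58 → $24,940.46; payment $2,594.00; balance $22,346.46
Quarter 6: opening $22,346.46; interest $335.20 → $22,681.66; payment $2,594.00; balance $20,087.66
Quarter 7: opening $20,087.66; interest $301.31 → $20,388.97; payment $2,594.00; balance $17,794.97
Quarter 8: opening $17,794.97; interest $266.92 → $18,061.89; payment $2,594.00; balance $15,467.89
Quarter 9: opening $15,467.89; interest $232.02 → $15,699.91; payment $2,594.00; balance $13,105.91
Quarter 10: opening $13,105.91; interest $196.59 → $13,302.50; payment $2,594.00; balance $10,708.50
Quarter 11: opening $10,708.50; interest $160.63 → $10,869.13; payment $2,594.00; balance $8,275.13
Quarter 12: opening $8,275.13; interest $124.13 → $8,399.26; payment $2,594.00; balance $5,805.26
Quarter 13: opening $5,805.26; interest $87.08 → $5,892.34; payment $2,594.00; balance $3,298.34
Quarter 14: opening $3,298.34; interest $49.48 → $3,347.82; payment $2,594.00; balance $753.82
Quarter 15: opening $753.82; interest $11.31 → $765.13; payment $765.13; balance $0.00
Total paid: $37,187.37

$37,187.37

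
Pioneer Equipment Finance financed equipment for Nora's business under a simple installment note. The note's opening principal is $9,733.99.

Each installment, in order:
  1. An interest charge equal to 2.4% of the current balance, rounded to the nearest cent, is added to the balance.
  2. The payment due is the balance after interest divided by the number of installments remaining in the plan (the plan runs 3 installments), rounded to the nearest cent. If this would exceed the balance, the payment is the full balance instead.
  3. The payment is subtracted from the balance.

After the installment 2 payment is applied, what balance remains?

$3,402.27

Installment 1: $9,733.99 +$233.62 interest = $9,967.61; pay $3,322.54 → $6,645.07
Installment 2: $6,645.07 +$159.48 interest = $6,804.55; pay $3,402.28 → $3,402.27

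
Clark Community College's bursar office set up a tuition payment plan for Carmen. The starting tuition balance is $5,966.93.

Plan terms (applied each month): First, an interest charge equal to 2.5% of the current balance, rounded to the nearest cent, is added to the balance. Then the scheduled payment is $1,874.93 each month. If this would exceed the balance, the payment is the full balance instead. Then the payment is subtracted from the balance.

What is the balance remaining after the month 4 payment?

$0.00

# | Opening | Interest | Payment | End bal
1 | $5,966.93 | $149.17 | $1,874.93 | $4,241.17
2 | $4,241.17 | $106.03 | $1,874.93 | $2,472.27
3 | $2,472.27 | $61.81 | $1,874.93 | $659.15
4 | $659.15 | $16.48 | $675.63 | $0.00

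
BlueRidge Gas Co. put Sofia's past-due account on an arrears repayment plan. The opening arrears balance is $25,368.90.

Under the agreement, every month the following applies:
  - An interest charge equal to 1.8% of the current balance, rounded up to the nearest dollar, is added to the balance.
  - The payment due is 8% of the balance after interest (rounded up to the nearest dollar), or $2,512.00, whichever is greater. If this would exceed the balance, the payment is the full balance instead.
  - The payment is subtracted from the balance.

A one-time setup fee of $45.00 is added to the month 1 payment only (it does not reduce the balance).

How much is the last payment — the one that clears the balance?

$627.90

# | Opening | Interest | Payment | Fee | End bal
1 | $25,368.90 | $457.00 | $2,512.00 | $45.00 | $23,313.90
2 | $23,313.90 | $420.00 | $2,512.00 | — | $21,221.90
3 | $21,221.90 | $382.00 | $2,512.00 | — | $19,091.90
4 | $19,091.90 | $344.00 | $2,512.00 | — | $16,923.90
5 | $16,923.90 | $305.00 | $2,512.00 | — | $14,716.90
6 | $14,716.90 | $265.00 | $2,512.00 | — | $12,469.90
7 | $12,469.90 | $225.00 | $2,512.00 | — | $10,182.90
8 | $10,182.90 | $184.00 | $2,512.00 | — | $7,854.90
9 | $7,854.90 | $142.00 | $2,512.00 | — | $5,484.90
10 | $5,484.90 | $99.00 | $2,512.00 | — | $3,071.90
11 | $3,071.90 | $56.00 | $2,512.00 | — | $615.90
12 | $615.90 | $12.00 | $627.90 | — | $0.00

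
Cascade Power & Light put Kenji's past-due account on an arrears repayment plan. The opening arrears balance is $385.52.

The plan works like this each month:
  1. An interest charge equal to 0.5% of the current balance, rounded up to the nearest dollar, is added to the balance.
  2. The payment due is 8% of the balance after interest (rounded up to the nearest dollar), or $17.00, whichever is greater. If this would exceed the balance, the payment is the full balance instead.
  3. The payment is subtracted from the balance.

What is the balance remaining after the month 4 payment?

$280.52

Month 1: opening $385.52; interest $2.00 → $387.52; payment $32.00; balance $355.52
Month 2: opening $355.52; interest $2.00 → $357.52; payment $29.00; balance $328.52
Month 3: opening $328.52; interest $2.00 → $330.52; payment $27.00; balance $303.52
Month 4: opening $303.52; interest $2.00 → $305.52; payment $25.00; balance $280.52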